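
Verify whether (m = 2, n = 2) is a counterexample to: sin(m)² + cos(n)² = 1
No

Substituting m = 2, n = 2:
LHS = sin(2)² + cos(2)² = 1
RHS = 1

The sides agree, so this pair does not disprove the claim.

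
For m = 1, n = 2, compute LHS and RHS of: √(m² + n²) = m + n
LHS = √(1² + 2²) = √(5) ≈ 2.236
RHS = 1 + 2 = 3

LHS ≠ RHS (they differ by about 0.7639), so the equation does not hold here.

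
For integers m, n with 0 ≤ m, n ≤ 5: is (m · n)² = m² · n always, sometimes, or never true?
It holds at (m, n) = (5, 1) (both sides equal 25), but fails at (m, n) = (5, 4) (LHS = 400, RHS = 100).

Answer: Sometimes true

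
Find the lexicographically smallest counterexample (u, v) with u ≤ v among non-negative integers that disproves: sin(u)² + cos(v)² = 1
At (0, 0): both sides equal 1, so it holds there.

Substituting (0, 1) into the claim:
LHS = sin(0)² + cos(1)² = cos(1)² ≈ 0.2919
RHS = 1

Since LHS ≠ RHS, this pair disproves the claim, and no lexicographically smaller pair (u ≤ v, non-negative integers) does.

For instance (4, 6) is also a counterexample (LHS = sin(4)² + cos(6)² ≈ 1.495, RHS = 1), but it's lexicographically larger.

Answer: (u, v) = (0, 1)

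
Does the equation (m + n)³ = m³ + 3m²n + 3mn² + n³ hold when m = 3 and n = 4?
Substituting m = 3, n = 4:

LHS = (3 + 4)³ = 343
RHS = 3³ + 3·3²·4 + 3·3·4² + 4³ = 343

LHS = RHS, so the equation holds at this point.

Answer: Holds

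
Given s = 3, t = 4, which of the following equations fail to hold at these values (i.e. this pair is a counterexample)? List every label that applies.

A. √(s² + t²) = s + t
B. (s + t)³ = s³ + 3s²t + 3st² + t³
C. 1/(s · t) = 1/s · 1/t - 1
Evaluating each claim at the given values:
A. LHS = 5, RHS = 7 → fails here (LHS ≠ RHS)
B. LHS = 343, RHS = 343 → holds here (LHS = RHS)
C. LHS = 1/12, RHS = -11/12 → fails here (LHS ≠ RHS)

Answer: A, C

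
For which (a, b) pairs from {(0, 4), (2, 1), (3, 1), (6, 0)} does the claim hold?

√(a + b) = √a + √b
Testing each pair:
(0, 4): LHS = 2, RHS = 2 → holds
(2, 1): LHS = √(3) ≈ 1.732, RHS = 1 + √(2) ≈ 2.414 → fails
(3, 1): LHS = 2, RHS = 1 + √(3) ≈ 2.732 → fails
(6, 0): LHS = √(6) ≈ 2.449, RHS = √(6) ≈ 2.449 → holds

2 of 4 pairs satisfy the claim.

Answer: (0, 4), (6, 0)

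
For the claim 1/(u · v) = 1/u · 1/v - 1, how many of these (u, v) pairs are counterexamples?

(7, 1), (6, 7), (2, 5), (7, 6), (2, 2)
Testing each pair:
(7, 1): LHS = 1/7, RHS = -6/7 → counterexample
(6, 7): LHS = 1/42, RHS = -41/42 → counterexample
(2, 5): LHS = 1/10, RHS = -9/10 → counterexample
(7, 6): LHS = 1/42, RHS = -41/42 → counterexample
(2, 2): LHS = 1/4, RHS = -3/4 → counterexample

That makes 5 counterexamples.

Answer: 5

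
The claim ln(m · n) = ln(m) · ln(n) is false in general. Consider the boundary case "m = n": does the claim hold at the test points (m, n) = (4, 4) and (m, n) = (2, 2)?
At (4, 4): LHS = ln(16) ≈ 2.773 ≠ RHS = ln(4)² ≈ 1.922
At (2, 2): LHS = ln(4) ≈ 1.386 ≠ RHS = ln(2)² ≈ 0.4805

Answer: No, fails at both test points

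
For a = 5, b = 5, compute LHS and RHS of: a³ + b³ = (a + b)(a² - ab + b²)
LHS = 5³ + 5³ = 250
RHS = (5 + 5)(5² - 5·5 + 5²) = 250

LHS = RHS: the two sides agree.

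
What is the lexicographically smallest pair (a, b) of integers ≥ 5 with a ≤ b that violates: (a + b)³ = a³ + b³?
Substituting (5, 5) into the claim:
LHS = (5 + 5)³ = 1000
RHS = 5³ + 5³ = 250

Since LHS ≠ RHS, this pair disproves the claim, and no lexicographically smaller pair (a ≤ b, integers ≥ 5) does.

For instance (6, 11) is also a counterexample (LHS = 4913, RHS = 1547), but it's lexicographically larger.

Answer: (a, b) = (5, 5)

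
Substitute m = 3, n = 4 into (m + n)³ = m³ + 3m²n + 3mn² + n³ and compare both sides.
LHS = (3 + 4)³ = 343
RHS = 3³ + 3·3²·4 + 3·3·4² + 4³ = 343

LHS = RHS: the two sides agree.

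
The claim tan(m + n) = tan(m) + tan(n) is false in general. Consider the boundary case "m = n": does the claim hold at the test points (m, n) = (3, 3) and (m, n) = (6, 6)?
At (3, 3): LHS = tan(6) ≈ -0.291 ≠ RHS = 2·tan(3) ≈ -0.2851
At (6, 6): LHS = tan(12) ≈ -0.6359 ≠ RHS = 2·tan(6) ≈ -0.582

Answer: No, fails at both test points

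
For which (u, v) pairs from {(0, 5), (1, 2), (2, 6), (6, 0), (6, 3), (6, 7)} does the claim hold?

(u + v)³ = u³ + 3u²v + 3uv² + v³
Testing each pair:
(0, 5): LHS = 125, RHS = 125 → holds
(1, 2): LHS = 27, RHS = 27 → holds
(2, 6): LHS = 512, RHS = 512 → holds
(6, 0): LHS = 216, RHS = 216 → holds
(6, 3): LHS = 729, RHS = 729 → holds
(6, 7): LHS = 2197, RHS = 2197 → holds

Every pair satisfies the claim.

Answer: All pairs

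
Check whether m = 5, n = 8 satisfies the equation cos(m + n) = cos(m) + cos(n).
Substituting m = 5, n = 8:

LHS = cos(5 + 8) = cos(13) ≈ 0.9074
RHS = cos(5) + cos(8) ≈ 0.1382

LHS ≠ RHS, so the equation does not hold at this point.

Answer: Fails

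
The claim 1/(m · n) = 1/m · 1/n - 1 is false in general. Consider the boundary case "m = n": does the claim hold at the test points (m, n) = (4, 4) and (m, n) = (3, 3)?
No, fails at both test points

At (4, 4): LHS = 1/16 ≠ RHS = -15/16
At (3, 3): LHS = 1/9 ≠ RHS = -8/9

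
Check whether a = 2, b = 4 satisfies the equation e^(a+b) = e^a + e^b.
Substituting a = 2, b = 4:

LHS = e^(2+4) = e^6 ≈ 403.4
RHS = e^2 + e^4 ≈ 61.99

LHS ≠ RHS, so the equation does not hold at this point.

Answer: Fails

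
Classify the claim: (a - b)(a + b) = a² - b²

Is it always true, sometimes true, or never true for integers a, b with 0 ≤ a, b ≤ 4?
The identity holds for every pair in the range. For instance at (a, b) = (4, 4): both sides equal 0.

Answer: Always true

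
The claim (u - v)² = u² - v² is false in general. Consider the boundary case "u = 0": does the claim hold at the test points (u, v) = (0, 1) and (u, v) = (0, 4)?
No, fails at both test points

At (0, 1): LHS = 1 ≠ RHS = -1
At (0, 4): LHS = 16 ≠ RHS = -16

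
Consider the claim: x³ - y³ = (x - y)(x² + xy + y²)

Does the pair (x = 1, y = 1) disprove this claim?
No

Substituting x = 1, y = 1:
LHS = 1³ - 1³ = 0
RHS = (1 - 1)(1² + 1·1 + 1²) = 0

The sides agree, so this pair does not disprove the claim.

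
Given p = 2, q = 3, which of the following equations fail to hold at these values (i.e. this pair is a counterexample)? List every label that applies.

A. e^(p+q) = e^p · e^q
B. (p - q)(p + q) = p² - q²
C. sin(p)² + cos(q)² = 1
C

Evaluating each claim at the given values:
A. LHS = e^5 ≈ 148.4, RHS = e^5 ≈ 148.4 → holds here (LHS = RHS)
B. LHS = -5, RHS = -5 → holds here (LHS = RHS)
C. LHS = sin(2)² + cos(3)² ≈ 1.807, RHS = 1 → fails here (LHS ≠ RHS)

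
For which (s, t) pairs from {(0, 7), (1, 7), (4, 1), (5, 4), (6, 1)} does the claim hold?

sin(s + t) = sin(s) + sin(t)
Testing each pair:
(0, 7): LHS = sin(7) ≈ 0.657, RHS = sin(7) ≈ 0.657 → holds
(1, 7): LHS = sin(8) ≈ 0.9894, RHS = sin(7) + sin(1) ≈ 1.498 → fails
(4, 1): LHS = sin(5) ≈ -0.9589, RHS = sin(4) + sin(1) ≈ 0.08467 → fails
(5, 4): LHS = sin(9) ≈ 0.4121, RHS = sin(5) + sin(4) ≈ -1.716 → fails
(6, 1): LHS = sin(7) ≈ 0.657, RHS = sin(6) + sin(1) ≈ 0.5621 → fails

1 of 5 pairs satisfies the claim.

Answer: (0, 7)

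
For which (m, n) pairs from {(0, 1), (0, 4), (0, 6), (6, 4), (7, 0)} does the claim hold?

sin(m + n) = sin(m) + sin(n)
Testing each pair:
(0, 1): LHS = sin(1) ≈ 0.8415, RHS = sin(1) ≈ 0.8415 → holds
(0, 4): LHS = sin(4) ≈ -0.7568, RHS = sin(4) ≈ -0.7568 → holds
(0, 6): LHS = sin(6) ≈ -0.2794, RHS = sin(6) ≈ -0.2794 → holds
(6, 4): LHS = sin(10) ≈ -0.544, RHS = sin(4) + sin(6) ≈ -1.036 → fails
(7, 0): LHS = sin(7) ≈ 0.657, RHS = sin(7) ≈ 0.657 → holds

4 of 5 pairs satisfy the claim.

Answer: (0, 1), (0, 4), (0, 6), (7, 0)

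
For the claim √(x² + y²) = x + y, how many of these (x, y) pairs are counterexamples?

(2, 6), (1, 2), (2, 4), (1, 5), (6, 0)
Testing each pair:
(2, 6): LHS = 2·√(10) ≈ 6.325, RHS = 8 → counterexample
(1, 2): LHS = √(5) ≈ 2.236, RHS = 3 → counterexample
(2, 4): LHS = 2·√(5) ≈ 4.472, RHS = 6 → counterexample
(1, 5): LHS = √(26) ≈ 5.099, RHS = 6 → counterexample
(6, 0): LHS = 6, RHS = 6 → satisfies claim

That makes 4 counterexamples.

Answer: 4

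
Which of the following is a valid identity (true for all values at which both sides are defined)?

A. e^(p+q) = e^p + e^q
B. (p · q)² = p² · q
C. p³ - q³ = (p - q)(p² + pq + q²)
C

A: fails at (2, 5) — LHS = e^7 ≈ 1097, RHS = e^2 + e^5 ≈ 155.8.
B: fails at (2, 2) — LHS = 16, RHS = 8.
C: holds — e.g. at (3, 7), both sides equal -316.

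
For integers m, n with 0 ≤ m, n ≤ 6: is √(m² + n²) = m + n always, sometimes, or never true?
Sometimes true

It holds at (m, n) = (4, 0) (both sides equal 4), but fails at (m, n) = (3, 1) (LHS = √(10) ≈ 3.162, RHS = 4).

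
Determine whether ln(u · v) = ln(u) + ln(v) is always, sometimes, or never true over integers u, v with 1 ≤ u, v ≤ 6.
Always true

The identity holds for every pair in the range. For instance at (u, v) = (1, 4): both sides equal ln(4) ≈ 1.386.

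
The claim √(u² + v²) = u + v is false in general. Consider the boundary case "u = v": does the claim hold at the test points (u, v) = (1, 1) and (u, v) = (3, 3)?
No, fails at both test points

At (1, 1): LHS = √(2) ≈ 1.414 ≠ RHS = 2
At (3, 3): LHS = 3·√(2) ≈ 4.243 ≠ RHS = 6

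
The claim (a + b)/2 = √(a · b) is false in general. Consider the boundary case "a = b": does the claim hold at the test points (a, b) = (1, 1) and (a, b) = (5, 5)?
Yes, holds at both test points

At (1, 1): LHS = 1, RHS = 1 → equal
At (5, 5): LHS = 5, RHS = 5 → equal

So the claim does hold at both of these boundary points, even though it is not an identity.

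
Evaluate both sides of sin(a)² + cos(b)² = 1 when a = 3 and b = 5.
LHS = sin(3)² + cos(5)² ≈ 0.1004
RHS = 1

LHS ≠ RHS (they differ by about 0.8996), so the equation does not hold here.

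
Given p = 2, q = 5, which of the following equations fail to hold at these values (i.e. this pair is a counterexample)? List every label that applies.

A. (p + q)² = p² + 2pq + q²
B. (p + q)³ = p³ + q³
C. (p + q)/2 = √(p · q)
Evaluating each claim at the given values:
A. LHS = 49, RHS = 49 → holds here (LHS = RHS)
B. LHS = 343, RHS = 133 → fails here (LHS ≠ RHS)
C. LHS = 7/2, RHS = √(10) ≈ 3.162 → fails here (LHS ≠ RHS)

Answer: B, C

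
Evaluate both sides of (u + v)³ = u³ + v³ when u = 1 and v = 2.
LHS = (1 + 2)³ = 27
RHS = 1³ + 2³ = 9

LHS ≠ RHS, so the equation does not hold here.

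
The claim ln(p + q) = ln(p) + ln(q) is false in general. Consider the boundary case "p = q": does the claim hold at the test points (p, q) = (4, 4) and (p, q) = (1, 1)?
At (4, 4): LHS = ln(8) ≈ 2.079 ≠ RHS = 2·ln(4) ≈ 2.773
At (1, 1): LHS = ln(2) ≈ 0.6931 ≠ RHS = 0

Answer: No, fails at both test points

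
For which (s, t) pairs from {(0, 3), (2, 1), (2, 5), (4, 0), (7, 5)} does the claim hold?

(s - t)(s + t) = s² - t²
Testing each pair:
(0, 3): LHS = -9, RHS = -9 → holds
(2, 1): LHS = 3, RHS = 3 → holds
(2, 5): LHS = -21, RHS = -21 → holds
(4, 0): LHS = 16, RHS = 16 → holds
(7, 5): LHS = 24, RHS = 24 → holds

Every pair satisfies the claim.

Answer: All pairs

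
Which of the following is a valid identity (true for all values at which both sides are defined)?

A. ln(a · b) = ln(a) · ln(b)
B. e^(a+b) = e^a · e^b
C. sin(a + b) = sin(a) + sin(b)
A: fails at (2, 7) — LHS = ln(14) ≈ 2.639, RHS = ln(2)·ln(7) ≈ 1.349.
B: holds — e.g. at (3, 5), both sides equal e^8 ≈ 2981.
C: fails at (4, 5) — LHS = sin(9) ≈ 0.4121, RHS = sin(5) + sin(4) ≈ -1.716.

Answer: B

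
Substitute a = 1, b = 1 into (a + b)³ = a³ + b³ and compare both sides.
LHS = (1 + 1)³ = 8
RHS = 1³ + 1³ = 2

LHS ≠ RHS, so the equation does not hold here.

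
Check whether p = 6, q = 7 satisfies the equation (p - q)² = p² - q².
Substituting p = 6, q = 7:

LHS = (6 - 7)² = 1
RHS = 6² - 7² = -13

LHS ≠ RHS, so the equation does not hold at this point.

Answer: Fails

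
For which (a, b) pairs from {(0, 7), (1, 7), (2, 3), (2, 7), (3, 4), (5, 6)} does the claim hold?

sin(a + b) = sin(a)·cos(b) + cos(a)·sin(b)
Testing each pair:
(0, 7): LHS = sin(7) ≈ 0.657, RHS = sin(7) ≈ 0.657 → holds
(1, 7): LHS = sin(8) ≈ 0.9894, RHS = sin(7)·cos(1) + sin(1)·cos(7) ≈ 0.9894 → holds
(2, 3): LHS = sin(5) ≈ -0.9589, RHS = sin(2)·cos(3) + sin(3)·cos(2) ≈ -0.9589 → holds
(2, 7): LHS = sin(9) ≈ 0.4121, RHS = sin(7)·cos(2) + sin(2)·cos(7) ≈ 0.4121 → holds
(3, 4): LHS = sin(7) ≈ 0.657, RHS = sin(3)·cos(4) + sin(4)·cos(3) ≈ 0.657 → holds
(5, 6): LHS = sin(11) ≈ -1, RHS = sin(5)·cos(6) + sin(6)·cos(5) ≈ -1 → holds

Every pair satisfies the claim.

Answer: All pairs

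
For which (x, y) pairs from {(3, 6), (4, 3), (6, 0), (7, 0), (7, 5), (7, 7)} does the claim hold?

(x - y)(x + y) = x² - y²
Testing each pair:
(3, 6): LHS = -27, RHS = -27 → holds
(4, 3): LHS = 7, RHS = 7 → holds
(6, 0): LHS = 36, RHS = 36 → holds
(7, 0): LHS = 49, RHS = 49 → holds
(7, 5): LHS = 24, RHS = 24 → holds
(7, 7): LHS = 0, RHS = 0 → holds

Every pair satisfies the claim.

Answer: All pairs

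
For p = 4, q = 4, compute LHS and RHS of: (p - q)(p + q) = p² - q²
LHS = (4 - 4)(4 + 4) = 0
RHS = 4² - 4² = 0

LHS = RHS: the two sides agree.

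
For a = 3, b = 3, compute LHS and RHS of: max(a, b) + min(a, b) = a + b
LHS = max(3, 3) + min(3, 3) = 6
RHS = 3 + 3 = 6

LHS = RHS: the two sides agree.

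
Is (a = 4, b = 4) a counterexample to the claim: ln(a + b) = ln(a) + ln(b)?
Substituting a = 4, b = 4:
LHS = ln(4 + 4) = ln(8) ≈ 2.079
RHS = ln(4) + ln(4) = 2·ln(4) ≈ 2.773

Since LHS ≠ RHS, this pair disproves the claim.

Answer: Yes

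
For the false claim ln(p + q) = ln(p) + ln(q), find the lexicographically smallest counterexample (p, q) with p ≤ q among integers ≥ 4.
(p, q) = (4, 4)

Substituting (4, 4) into the claim:
LHS = ln(4 + 4) = ln(8) ≈ 2.079
RHS = ln(4) + ln(4) = 2·ln(4) ≈ 2.773

Since LHS ≠ RHS, this pair disproves the claim, and no lexicographically smaller pair (p ≤ q, integers ≥ 4) does.

For instance (9, 11) is also a counterexample (LHS = ln(20) ≈ 2.996, RHS = ln(9) + ln(11) ≈ 4.595), but it's lexicographically larger.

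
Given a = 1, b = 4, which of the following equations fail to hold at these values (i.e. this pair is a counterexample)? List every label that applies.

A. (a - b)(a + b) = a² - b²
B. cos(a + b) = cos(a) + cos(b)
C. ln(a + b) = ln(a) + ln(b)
Evaluating each claim at the given values:
A. LHS = -15, RHS = -15 → holds here (LHS = RHS)
B. LHS = cos(5) ≈ 0.2837, RHS = cos(4) + cos(1) ≈ -0.1133 → fails here (LHS ≠ RHS)
C. LHS = ln(5) ≈ 1.609, RHS = ln(4) ≈ 1.386 → fails here (LHS ≠ RHS)

Answer: B, C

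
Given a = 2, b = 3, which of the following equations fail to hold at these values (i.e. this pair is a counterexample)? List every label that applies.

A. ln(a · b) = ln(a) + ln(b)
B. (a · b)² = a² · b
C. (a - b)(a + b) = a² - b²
B

Evaluating each claim at the given values:
A. LHS = ln(6) ≈ 1.792, RHS = ln(2) + ln(3) ≈ 1.792 → holds here (LHS = RHS)
B. LHS = 36, RHS = 12 → fails here (LHS ≠ RHS)
C. LHS = -5, RHS = -5 → holds here (LHS = RHS)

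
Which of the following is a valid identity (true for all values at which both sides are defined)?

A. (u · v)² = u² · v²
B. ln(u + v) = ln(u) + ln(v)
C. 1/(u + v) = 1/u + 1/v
A

A: holds — e.g. at (6, 7), both sides equal 1764.
B: fails at (6, 7) — LHS = ln(13) ≈ 2.565, RHS = ln(6) + ln(7) ≈ 3.738.
C: fails at (2, 5) — LHS = 1/7, RHS = 7/10.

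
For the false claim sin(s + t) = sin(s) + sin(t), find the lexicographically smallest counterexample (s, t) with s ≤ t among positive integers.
(s, t) = (1, 1)

Substituting (1, 1) into the claim:
LHS = sin(1 + 1) = sin(2) ≈ 0.9093
RHS = sin(1) + sin(1) = 2·sin(1) ≈ 1.683

Since LHS ≠ RHS, this pair disproves the claim, and no lexicographically smaller pair (s ≤ t, positive integers) does.

For instance (4, 4) is also a counterexample (LHS = sin(8) ≈ 0.9894, RHS = 2·sin(4) ≈ -1.514), but it's lexicographically larger.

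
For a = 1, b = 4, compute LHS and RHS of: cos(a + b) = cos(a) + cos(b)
LHS = cos(1 + 4) = cos(5) ≈ 0.2837
RHS = cos(1) + cos(4) ≈ -0.1133

LHS ≠ RHS (they differ by about 0.397), so the equation does not hold here.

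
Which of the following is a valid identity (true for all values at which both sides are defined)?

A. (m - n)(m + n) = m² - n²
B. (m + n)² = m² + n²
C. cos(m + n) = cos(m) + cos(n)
A: holds — e.g. at (5, 8), both sides equal -39.
B: fails at (1, 5) — LHS = 36, RHS = 26.
C: fails at (1, 1) — LHS = cos(2) ≈ -0.4161, RHS = 2·cos(1) ≈ 1.081.

Answer: A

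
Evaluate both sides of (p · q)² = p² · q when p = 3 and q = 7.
LHS = (3 · 7)² = 441
RHS = 3² · 7 = 63

LHS ≠ RHS, so the equation does not hold here.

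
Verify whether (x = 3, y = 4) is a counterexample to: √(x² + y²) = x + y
Yes

Substituting x = 3, y = 4:
LHS = √(3² + 4²) = 5
RHS = 3 + 4 = 7

Since LHS ≠ RHS, this pair disproves the claim.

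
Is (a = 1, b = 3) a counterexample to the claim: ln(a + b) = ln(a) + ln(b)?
Yes

Substituting a = 1, b = 3:
LHS = ln(1 + 3) = ln(4) ≈ 1.386
RHS = ln(1) + ln(3) = ln(3) ≈ 1.099

Since LHS ≠ RHS, this pair disproves the claim.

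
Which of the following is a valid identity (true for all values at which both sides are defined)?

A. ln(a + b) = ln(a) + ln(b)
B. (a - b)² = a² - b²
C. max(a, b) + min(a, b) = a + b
C

A: fails at (4, 6) — LHS = ln(10) ≈ 2.303, RHS = ln(4) + ln(6) ≈ 3.178.
B: fails at (1, 5) — LHS = 16, RHS = -24.
C: holds — e.g. at (2, 5), both sides equal 7.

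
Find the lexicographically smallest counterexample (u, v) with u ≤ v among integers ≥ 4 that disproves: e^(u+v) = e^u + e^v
Substituting (4, 4) into the claim:
LHS = e^(4+4) = e^8 ≈ 2981
RHS = e^4 + e^4 = 2·e^4 ≈ 109.2

Since LHS ≠ RHS, this pair disproves the claim, and no lexicographically smaller pair (u ≤ v, integers ≥ 4) does.

For instance (10, 10) is also a counterexample (LHS = e^20 ≈ 485165195.4, RHS = 2·e^10 ≈ 44052.9), but it's lexicographically larger.

Answer: (u, v) = (4, 4)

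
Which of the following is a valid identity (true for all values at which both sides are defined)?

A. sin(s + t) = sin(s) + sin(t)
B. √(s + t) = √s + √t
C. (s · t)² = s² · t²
A: fails at (4, 5) — LHS = sin(9) ≈ 0.4121, RHS = sin(5) + sin(4) ≈ -1.716.
B: fails at (3, 3) — LHS = √(6) ≈ 2.449, RHS = 2·√(3) ≈ 3.464.
C: holds — e.g. at (2, 4), both sides equal 64.

Answer: C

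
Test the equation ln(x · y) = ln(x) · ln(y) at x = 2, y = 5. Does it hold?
Substituting x = 2, y = 5:

LHS = ln(2 · 5) = ln(10) ≈ 2.303
RHS = ln(2) · ln(5) ≈ 1.116

LHS ≠ RHS, so the equation does not hold at this point.

Answer: Fails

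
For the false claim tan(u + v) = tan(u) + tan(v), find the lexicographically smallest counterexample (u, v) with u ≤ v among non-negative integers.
(u, v) = (1, 1)

At (0, 1): both sides equal tan(1) ≈ 1.557, so it holds there.
At (0, 5): both sides equal tan(5) ≈ -3.381, so it holds there.

Substituting (1, 1) into the claim:
LHS = tan(1 + 1) = tan(2) ≈ -2.185
RHS = tan(1) + tan(1) = 2·tan(1) ≈ 3.115

Since LHS ≠ RHS, this pair disproves the claim, and no lexicographically smaller pair (u ≤ v, non-negative integers) does.

For instance (2, 4) is also a counterexample (LHS = tan(6) ≈ -0.291, RHS = tan(2) + tan(4) ≈ -1.027), but it's lexicographically larger.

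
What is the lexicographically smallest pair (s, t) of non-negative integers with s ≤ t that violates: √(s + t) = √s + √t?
Substituting (1, 1) into the claim:
LHS = √(1 + 1) = √(2) ≈ 1.414
RHS = √1 + √1 = 2

Since LHS ≠ RHS, this pair disproves the claim, and no lexicographically smaller pair (s ≤ t, non-negative integers) does.

For instance (1, 2) is also a counterexample (LHS = √(3) ≈ 1.732, RHS = 1 + √(2) ≈ 2.414), but it's lexicographically larger.

Answer: (s, t) = (1, 1)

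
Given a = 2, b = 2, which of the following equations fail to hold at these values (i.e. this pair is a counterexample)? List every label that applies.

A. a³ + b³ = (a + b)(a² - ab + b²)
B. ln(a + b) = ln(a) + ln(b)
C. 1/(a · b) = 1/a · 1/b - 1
C

Evaluating each claim at the given values:
A. LHS = 16, RHS = 16 → holds here (LHS = RHS)
B. LHS = ln(4) ≈ 1.386, RHS = 2·ln(2) ≈ 1.386 → holds here (LHS = RHS)
C. LHS = 1/4, RHS = -3/4 → fails here (LHS ≠ RHS)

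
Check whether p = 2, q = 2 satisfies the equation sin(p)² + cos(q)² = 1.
Substituting p = 2, q = 2:

LHS = sin(2)² + cos(2)² = 1
RHS = 1

LHS = RHS, so the equation holds at this point.

Answer: Holds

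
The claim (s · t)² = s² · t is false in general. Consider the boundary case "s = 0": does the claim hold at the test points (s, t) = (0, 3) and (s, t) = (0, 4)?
Yes, holds at both test points

At (0, 3): LHS = 0, RHS = 0 → equal
At (0, 4): LHS = 0, RHS = 0 → equal

So the claim does hold at both of these boundary points, even though it is not an identity.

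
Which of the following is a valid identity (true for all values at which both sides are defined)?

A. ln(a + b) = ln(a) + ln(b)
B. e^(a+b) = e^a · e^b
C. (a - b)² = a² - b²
A: fails at (5, 8) — LHS = ln(13) ≈ 2.565, RHS = ln(5) + ln(8) ≈ 3.689.
B: holds — e.g. at (2, 7), both sides equal e^9 ≈ 8103.
C: fails at (2, 5) — LHS = 9, RHS = -21.

Answer: B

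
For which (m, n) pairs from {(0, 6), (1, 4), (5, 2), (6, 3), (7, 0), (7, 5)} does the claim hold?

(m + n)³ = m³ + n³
Testing each pair:
(0, 6): LHS = 216, RHS = 216 → holds
(1, 4): LHS = 125, RHS = 65 → fails
(5, 2): LHS = 343, RHS = 133 → fails
(6, 3): LHS = 729, RHS = 243 → fails
(7, 0): LHS = 343, RHS = 343 → holds
(7, 5): LHS = 1728, RHS = 468 → fails

2 of 6 pairs satisfy the claim.

Answer: (0, 6), (7, 0)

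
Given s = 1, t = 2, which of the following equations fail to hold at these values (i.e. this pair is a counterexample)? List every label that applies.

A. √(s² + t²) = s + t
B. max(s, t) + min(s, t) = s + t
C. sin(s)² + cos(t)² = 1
Evaluating each claim at the given values:
A. LHS = √(5) ≈ 2.236, RHS = 3 → fails here (LHS ≠ RHS)
B. LHS = 3, RHS = 3 → holds here (LHS = RHS)
C. LHS = cos(2)² + sin(1)² ≈ 0.8813, RHS = 1 → fails here (LHS ≠ RHS)

Answer: A, C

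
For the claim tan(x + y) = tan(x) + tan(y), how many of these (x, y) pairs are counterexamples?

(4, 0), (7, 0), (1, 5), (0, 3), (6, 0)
1

Testing each pair:
(4, 0): LHS = tan(4) ≈ 1.158, RHS = tan(4) ≈ 1.158 → satisfies claim
(7, 0): LHS = tan(7) ≈ 0.8714, RHS = tan(7) ≈ 0.8714 → satisfies claim
(1, 5): LHS = tan(6) ≈ -0.291, RHS = tan(5) + tan(1) ≈ -1.823 → counterexample
(0, 3): LHS = tan(3) ≈ -0.1425, RHS = tan(3) ≈ -0.1425 → satisfies claim
(6, 0): LHS = tan(6) ≈ -0.291, RHS = tan(6) ≈ -0.291 → satisfies claim

That makes 1 counterexample.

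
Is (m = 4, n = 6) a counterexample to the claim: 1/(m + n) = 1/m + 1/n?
Substituting m = 4, n = 6:
LHS = 1/(4 + 6) = 1/10
RHS = 1/4 + 1/6 = 5/12

Since LHS ≠ RHS, this pair disproves the claim.

Answer: Yes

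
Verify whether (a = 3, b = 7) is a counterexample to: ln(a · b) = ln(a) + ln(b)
Substituting a = 3, b = 7:
LHS = ln(3 · 7) = ln(21) ≈ 3.045
RHS = ln(3) + ln(7) ≈ 3.045

The sides agree, so this pair does not disprove the claim.

Answer: No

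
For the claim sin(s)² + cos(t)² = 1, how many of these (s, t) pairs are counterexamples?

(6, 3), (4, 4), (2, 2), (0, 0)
1

Testing each pair:
(6, 3): LHS = sin(6)² + cos(3)² ≈ 1.058, RHS = 1 → counterexample
(4, 4): LHS = cos(4)² + sin(4)² = 1, RHS = 1 → satisfies claim
(2, 2): LHS = cos(2)² + sin(2)² = 1, RHS = 1 → satisfies claim
(0, 0): LHS = 1, RHS = 1 → satisfies claim

That makes 1 counterexample.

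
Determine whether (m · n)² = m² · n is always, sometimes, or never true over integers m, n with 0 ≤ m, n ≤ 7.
Sometimes true

It holds at (m, n) = (1, 1) (both sides equal 1), but fails at (m, n) = (1, 2) (LHS = 4, RHS = 2).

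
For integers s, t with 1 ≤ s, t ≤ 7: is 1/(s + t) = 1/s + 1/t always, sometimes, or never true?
Never true

The claim fails for every pair in the range. For instance at (s, t) = (4, 3): LHS = 1/7, RHS = 7/12.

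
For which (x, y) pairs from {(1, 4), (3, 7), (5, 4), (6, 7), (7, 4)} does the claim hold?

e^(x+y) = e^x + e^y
None

Testing each pair:
(1, 4): LHS = e^5 ≈ 148.4, RHS = e + e^4 ≈ 57.32 → fails
(3, 7): LHS = e^10 ≈ 22026.5, RHS = e^3 + e^7 ≈ 1117 → fails
(5, 4): LHS = e^9 ≈ 8103, RHS = e^4 + e^5 ≈ 203 → fails
(6, 7): LHS = e^13 ≈ 442413.4, RHS = e^6 + e^7 ≈ 1500 → fails
(7, 4): LHS = e^11 ≈ 59874.1, RHS = e^4 + e^7 ≈ 1151 → fails

No pair satisfies the claim.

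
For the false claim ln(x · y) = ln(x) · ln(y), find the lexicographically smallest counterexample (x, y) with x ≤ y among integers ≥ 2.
Substituting (2, 2) into the claim:
LHS = ln(2 · 2) = ln(4) ≈ 1.386
RHS = ln(2) · ln(2) = ln(2)² ≈ 0.4805

Since LHS ≠ RHS, this pair disproves the claim, and no lexicographically smaller pair (x ≤ y, integers ≥ 2) does.

For instance (4, 5) is also a counterexample (LHS = ln(20) ≈ 2.996, RHS = ln(4)·ln(5) ≈ 2.231), but it's lexicographically larger.

Answer: (x, y) = (2, 2)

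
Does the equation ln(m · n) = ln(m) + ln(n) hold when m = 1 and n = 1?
Substituting m = 1, n = 1:

LHS = ln(1 · 1) = 0
RHS = ln(1) + ln(1) = 0

LHS = RHS, so the equation holds at this point.

Answer: Holds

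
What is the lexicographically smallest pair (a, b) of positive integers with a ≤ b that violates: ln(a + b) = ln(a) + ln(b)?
Substituting (1, 1) into the claim:
LHS = ln(1 + 1) = ln(2) ≈ 0.6931
RHS = ln(1) + ln(1) = 0

Since LHS ≠ RHS, this pair disproves the claim, and no lexicographically smaller pair (a ≤ b, positive integers) does.

For instance (2, 3) is also a counterexample (LHS = ln(5) ≈ 1.609, RHS = ln(2) + ln(3) ≈ 1.792), but it's lexicographically larger.

Answer: (a, b) = (1, 1)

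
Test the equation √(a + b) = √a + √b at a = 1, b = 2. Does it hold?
Substituting a = 1, b = 2:

LHS = √(1 + 2) = √(3) ≈ 1.732
RHS = √1 + √2 = 1 + √(2) ≈ 2.414

LHS ≠ RHS, so the equation does not hold at this point.

Answer: Fails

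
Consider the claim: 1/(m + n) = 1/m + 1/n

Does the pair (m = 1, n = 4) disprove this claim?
Yes

Substituting m = 1, n = 4:
LHS = 1/(1 + 4) = 1/5
RHS = 1/1 + 1/4 = 5/4

Since LHS ≠ RHS, this pair disproves the claim.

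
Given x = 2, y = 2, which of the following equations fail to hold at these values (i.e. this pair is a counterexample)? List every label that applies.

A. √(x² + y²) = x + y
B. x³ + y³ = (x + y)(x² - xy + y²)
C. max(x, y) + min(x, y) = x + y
A

Evaluating each claim at the given values:
A. LHS = 2·√(2) ≈ 2.828, RHS = 4 → fails here (LHS ≠ RHS)
B. LHS = 16, RHS = 16 → holds here (LHS = RHS)
C. LHS = 4, RHS = 4 → holds here (LHS = RHS)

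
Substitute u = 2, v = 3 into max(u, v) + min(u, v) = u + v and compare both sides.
LHS = max(2, 3) + min(2, 3) = 5
RHS = 2 + 3 = 5

LHS = RHS: the two sides agree.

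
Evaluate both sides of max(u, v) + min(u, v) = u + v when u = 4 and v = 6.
LHS = max(4, 6) + min(4, 6) = 10
RHS = 4 + 6 = 10

LHS = RHS: the two sides agree.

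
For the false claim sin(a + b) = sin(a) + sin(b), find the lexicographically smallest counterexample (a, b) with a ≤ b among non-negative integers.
Substituting (1, 1) into the claim:
LHS = sin(1 + 1) = sin(2) ≈ 0.9093
RHS = sin(1) + sin(1) = 2·sin(1) ≈ 1.683

Since LHS ≠ RHS, this pair disproves the claim, and no lexicographically smaller pair (a ≤ b, non-negative integers) does.

For instance (2, 7) is also a counterexample (LHS = sin(9) ≈ 0.4121, RHS = sin(7) + sin(2) ≈ 1.566), but it's lexicographically larger.

Answer: (a, b) = (1, 1)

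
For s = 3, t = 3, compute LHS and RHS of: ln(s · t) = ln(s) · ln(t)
LHS = ln(3 · 3) = ln(9) ≈ 2.197
RHS = ln(3) · ln(3) = ln(3)² ≈ 1.207

LHS ≠ RHS (they differ by about 0.9903), so the equation does not hold here.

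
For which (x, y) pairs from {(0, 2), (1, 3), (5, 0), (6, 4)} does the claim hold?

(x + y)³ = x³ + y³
(0, 2), (5, 0)

Testing each pair:
(0, 2): LHS = 8, RHS = 8 → holds
(1, 3): LHS = 64, RHS = 28 → fails
(5, 0): LHS = 125, RHS = 125 → holds
(6, 4): LHS = 1000, RHS = 280 → fails

2 of 4 pairs satisfy the claim.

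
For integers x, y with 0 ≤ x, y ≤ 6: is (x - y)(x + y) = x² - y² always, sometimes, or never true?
Always true

The identity holds for every pair in the range. For instance at (x, y) = (3, 5): both sides equal -16.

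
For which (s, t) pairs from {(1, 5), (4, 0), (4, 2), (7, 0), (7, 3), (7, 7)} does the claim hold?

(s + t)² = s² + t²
Testing each pair:
(1, 5): LHS = 36, RHS = 26 → fails
(4, 0): LHS = 16, RHS = 16 → holds
(4, 2): LHS = 36, RHS = 20 → fails
(7, 0): LHS = 49, RHS = 49 → holds
(7, 3): LHS = 100, RHS = 58 → fails
(7, 7): LHS = 196, RHS = 98 → fails

2 of 6 pairs satisfy the claim.

Answer: (4, 0), (7, 0)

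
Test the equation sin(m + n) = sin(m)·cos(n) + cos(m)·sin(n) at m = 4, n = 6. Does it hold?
Substituting m = 4, n = 6:

LHS = sin(4 + 6) = sin(10) ≈ -0.544
RHS = sin(4)·cos(6) + cos(4)·sin(6) = sin(4)·cos(6) + sin(6)·cos(4) ≈ -0.544

LHS = RHS, so the equation holds at this point.

Answer: Holds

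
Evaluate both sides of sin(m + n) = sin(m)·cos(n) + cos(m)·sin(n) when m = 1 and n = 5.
LHS = sin(1 + 5) = sin(6) ≈ -0.2794
RHS = sin(1)·cos(5) + cos(1)·sin(5) = sin(5)·cos(1) + sin(1)·cos(5) ≈ -0.2794

LHS = RHS: the two sides agree.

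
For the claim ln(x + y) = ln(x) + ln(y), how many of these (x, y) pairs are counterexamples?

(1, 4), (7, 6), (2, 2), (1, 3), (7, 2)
4

Testing each pair:
(1, 4): LHS = ln(5) ≈ 1.609, RHS = ln(4) ≈ 1.386 → counterexample
(7, 6): LHS = ln(13) ≈ 2.565, RHS = ln(6) + ln(7) ≈ 3.738 → counterexample
(2, 2): LHS = ln(4) ≈ 1.386, RHS = 2·ln(2) ≈ 1.386 → satisfies claim
(1, 3): LHS = ln(4) ≈ 1.386, RHS = ln(3) ≈ 1.099 → counterexample
(7, 2): LHS = ln(9) ≈ 2.197, RHS = ln(2) + ln(7) ≈ 2.639 → counterexample

That makes 4 counterexamples.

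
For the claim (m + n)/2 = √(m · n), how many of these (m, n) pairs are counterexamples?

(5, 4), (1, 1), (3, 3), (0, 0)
1

Testing each pair:
(5, 4): LHS = 9/2, RHS = 2·√(5) ≈ 4.472 → counterexample
(1, 1): LHS = 1, RHS = 1 → satisfies claim
(3, 3): LHS = 3, RHS = 3 → satisfies claim
(0, 0): LHS = 0, RHS = 0 → satisfies claim

That makes 1 counterexample.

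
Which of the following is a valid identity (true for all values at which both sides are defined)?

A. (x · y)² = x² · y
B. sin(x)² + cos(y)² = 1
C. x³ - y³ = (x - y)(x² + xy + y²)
A: fails at (2, 2) — LHS = 16, RHS = 8.
B: fails at (3, 7) — LHS = sin(3)² + cos(7)² ≈ 0.5883, RHS = 1.
C: holds — e.g. at (6, 7), both sides equal -127.

Answer: C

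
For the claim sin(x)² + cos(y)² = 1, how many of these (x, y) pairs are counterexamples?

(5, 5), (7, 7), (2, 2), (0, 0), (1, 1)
0

Testing each pair:
(5, 5): LHS = cos(5)² + sin(5)² = 1, RHS = 1 → satisfies claim
(7, 7): LHS = sin(7)² + cos(7)² = 1, RHS = 1 → satisfies claim
(2, 2): LHS = cos(2)² + sin(2)² = 1, RHS = 1 → satisfies claim
(0, 0): LHS = 1, RHS = 1 → satisfies claim
(1, 1): LHS = cos(1)² + sin(1)² = 1, RHS = 1 → satisfies claim

That makes 0 counterexamples.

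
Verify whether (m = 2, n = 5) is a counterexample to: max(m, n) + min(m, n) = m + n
No

Substituting m = 2, n = 5:
LHS = max(2, 5) + min(2, 5) = 7
RHS = 2 + 5 = 7

The sides agree, so this pair does not disprove the claim.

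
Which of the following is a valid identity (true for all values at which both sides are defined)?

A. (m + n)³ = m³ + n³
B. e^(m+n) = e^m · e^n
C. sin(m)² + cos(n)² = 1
A: fails at (5, 5) — LHS = 1000, RHS = 250.
B: holds — e.g. at (1, 3), both sides equal e^4 ≈ 54.6.
C: fails at (1, 3) — LHS = sin(1)² + cos(3)² ≈ 1.688, RHS = 1.

Answer: B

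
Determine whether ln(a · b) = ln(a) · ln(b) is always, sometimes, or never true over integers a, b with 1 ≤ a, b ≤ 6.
It holds at (a, b) = (1, 1) (both sides equal 0), but fails at (a, b) = (6, 1) (LHS = ln(6) ≈ 1.792, RHS = 0).

Answer: Sometimes true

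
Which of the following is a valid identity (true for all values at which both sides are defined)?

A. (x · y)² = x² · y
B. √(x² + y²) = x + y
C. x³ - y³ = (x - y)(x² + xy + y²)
C

A: fails at (3, 3) — LHS = 81, RHS = 27.
B: fails at (5, 5) — LHS = 5·√(2) ≈ 7.071, RHS = 10.
C: holds — e.g. at (1, 2), both sides equal -7.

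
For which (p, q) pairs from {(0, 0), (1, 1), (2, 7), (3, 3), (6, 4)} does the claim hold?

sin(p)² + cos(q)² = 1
(0, 0), (1, 1), (3, 3)

Testing each pair:
(0, 0): LHS = 1, RHS = 1 → holds
(1, 1): LHS = cos(1)² + sin(1)² = 1, RHS = 1 → holds
(2, 7): LHS = cos(7)² + sin(2)² ≈ 1.395, RHS = 1 → fails
(3, 3): LHS = sin(3)² + cos(3)² = 1, RHS = 1 → holds
(6, 4): LHS = sin(6)² + cos(4)² ≈ 0.5053, RHS = 1 → fails

3 of 5 pairs satisfy the claim.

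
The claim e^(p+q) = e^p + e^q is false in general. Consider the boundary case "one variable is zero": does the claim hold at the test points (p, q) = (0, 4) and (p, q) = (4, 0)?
No, fails at both test points

At (0, 4): LHS = e^4 ≈ 54.6 ≠ RHS = 1 + e^4 ≈ 55.6
At (4, 0): LHS = e^4 ≈ 54.6 ≠ RHS = 1 + e^4 ≈ 55.6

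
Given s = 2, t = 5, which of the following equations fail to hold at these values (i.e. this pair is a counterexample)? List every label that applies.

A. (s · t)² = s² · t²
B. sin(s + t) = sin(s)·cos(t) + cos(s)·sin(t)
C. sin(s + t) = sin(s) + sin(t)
C

Evaluating each claim at the given values:
A. LHS = 100, RHS = 100 → holds here (LHS = RHS)
B. LHS = sin(7) ≈ 0.657, RHS = sin(2)·cos(5) + sin(5)·cos(2) ≈ 0.657 → holds here (LHS = RHS)
C. LHS = sin(7) ≈ 0.657, RHS = sin(5) + sin(2) ≈ -0.04963 → fails here (LHS ≠ RHS)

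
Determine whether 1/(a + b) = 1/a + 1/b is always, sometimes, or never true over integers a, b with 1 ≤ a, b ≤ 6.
Never true

The claim fails for every pair in the range. For instance at (a, b) = (4, 5): LHS = 1/9, RHS = 9/20.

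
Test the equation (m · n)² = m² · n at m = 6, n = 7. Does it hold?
Fails

Substituting m = 6, n = 7:

LHS = (6 · 7)² = 1764
RHS = 6² · 7 = 252

LHS ≠ RHS, so the equation does not hold at this point.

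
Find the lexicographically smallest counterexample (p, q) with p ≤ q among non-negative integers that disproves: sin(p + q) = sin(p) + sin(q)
Substituting (1, 1) into the claim:
LHS = sin(1 + 1) = sin(2) ≈ 0.9093
RHS = sin(1) + sin(1) = 2·sin(1) ≈ 1.683

Since LHS ≠ RHS, this pair disproves the claim, and no lexicographically smaller pair (p ≤ q, non-negative integers) does.

For instance (2, 6) is also a counterexample (LHS = sin(8) ≈ 0.9894, RHS = sin(6) + sin(2) ≈ 0.6299), but it's lexicographically larger.

Answer: (p, q) = (1, 1)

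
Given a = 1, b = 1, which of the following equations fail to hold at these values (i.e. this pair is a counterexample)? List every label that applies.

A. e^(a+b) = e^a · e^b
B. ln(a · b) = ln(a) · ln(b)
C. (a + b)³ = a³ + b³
C

Evaluating each claim at the given values:
A. LHS = e^2 ≈ 7.389, RHS = e^2 ≈ 7.389 → holds here (LHS = RHS)
B. LHS = 0, RHS = 0 → holds here (LHS = RHS)
C. LHS = 8, RHS = 2 → fails here (LHS ≠ RHS)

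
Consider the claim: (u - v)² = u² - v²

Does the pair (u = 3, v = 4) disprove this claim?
Yes

Substituting u = 3, v = 4:
LHS = (3 - 4)² = 1
RHS = 3² - 4² = -7

Since LHS ≠ RHS, this pair disproves the claim.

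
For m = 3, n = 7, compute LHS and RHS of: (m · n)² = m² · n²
LHS = (3 · 7)² = 441
RHS = 3² · 7² = 441

LHS = RHS: the two sides agree.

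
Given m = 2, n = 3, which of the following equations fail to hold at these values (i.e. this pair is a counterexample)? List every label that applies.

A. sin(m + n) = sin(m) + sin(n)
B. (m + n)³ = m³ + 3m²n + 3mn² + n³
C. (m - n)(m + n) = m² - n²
Evaluating each claim at the given values:
A. LHS = sin(5) ≈ -0.9589, RHS = sin(3) + sin(2) ≈ 1.05 → fails here (LHS ≠ RHS)
B. LHS = 125, RHS = 125 → holds here (LHS = RHS)
C. LHS = -5, RHS = -5 → holds here (LHS = RHS)

Answer: A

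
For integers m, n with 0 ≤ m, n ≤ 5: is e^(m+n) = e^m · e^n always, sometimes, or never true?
The identity holds for every pair in the range. For instance at (m, n) = (3, 0): both sides equal e^3 ≈ 20.09.

Answer: Always true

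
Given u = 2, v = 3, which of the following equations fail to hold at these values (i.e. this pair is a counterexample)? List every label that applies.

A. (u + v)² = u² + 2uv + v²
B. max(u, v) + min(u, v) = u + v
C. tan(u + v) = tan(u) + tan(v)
C

Evaluating each claim at the given values:
A. LHS = 25, RHS = 25 → holds here (LHS = RHS)
B. LHS = 5, RHS = 5 → holds here (LHS = RHS)
C. LHS = tan(5) ≈ -3.381, RHS = tan(2) + tan(3) ≈ -2.328 → fails here (LHS ≠ RHS)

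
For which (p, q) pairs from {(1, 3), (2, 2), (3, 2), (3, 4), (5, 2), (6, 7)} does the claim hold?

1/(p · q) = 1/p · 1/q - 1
None

Testing each pair:
(1, 3): LHS = 1/3, RHS = -2/3 → fails
(2, 2): LHS = 1/4, RHS = -3/4 → fails
(3, 2): LHS = 1/6, RHS = -5/6 → fails
(3, 4): LHS = 1/12, RHS = -11/12 → fails
(5, 2): LHS = 1/10, RHS = -9/10 → fails
(6, 7): LHS = 1/42, RHS = -41/42 → fails

No pair satisfies the claim.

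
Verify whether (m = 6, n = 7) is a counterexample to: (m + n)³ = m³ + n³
Substituting m = 6, n = 7:
LHS = (6 + 7)³ = 2197
RHS = 6³ + 7³ = 559

Since LHS ≠ RHS, this pair disproves the claim.

Answer: Yes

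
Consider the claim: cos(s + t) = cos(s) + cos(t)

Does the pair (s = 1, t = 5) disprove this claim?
Yes

Substituting s = 1, t = 5:
LHS = cos(1 + 5) = cos(6) ≈ 0.9602
RHS = cos(1) + cos(5) ≈ 0.824

Since LHS ≠ RHS, this pair disproves the claim.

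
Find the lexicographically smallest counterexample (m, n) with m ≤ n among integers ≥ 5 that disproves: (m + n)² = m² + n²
Substituting (5, 5) into the claim:
LHS = (5 + 5)² = 100
RHS = 5² + 5² = 50

Since LHS ≠ RHS, this pair disproves the claim, and no lexicographically smaller pair (m ≤ n, integers ≥ 5) does.

For instance (5, 11) is also a counterexample (LHS = 256, RHS = 146), but it's lexicographically larger.

Answer: (m, n) = (5, 5)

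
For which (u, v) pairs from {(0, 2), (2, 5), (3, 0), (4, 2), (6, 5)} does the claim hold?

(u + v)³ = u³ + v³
(0, 2), (3, 0)

Testing each pair:
(0, 2): LHS = 8, RHS = 8 → holds
(2, 5): LHS = 343, RHS = 133 → fails
(3, 0): LHS = 27, RHS = 27 → holds
(4, 2): LHS = 216, RHS = 72 → fails
(6, 5): LHS = 1331, RHS = 341 → fails

2 of 5 pairs satisfy the claim.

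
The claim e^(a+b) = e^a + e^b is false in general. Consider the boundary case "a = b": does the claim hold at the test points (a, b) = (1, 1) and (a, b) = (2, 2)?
No, fails at both test points

At (1, 1): LHS = e^2 ≈ 7.389 ≠ RHS = 2·e ≈ 5.437
At (2, 2): LHS = e^4 ≈ 54.6 ≠ RHS = 2·e^2 ≈ 14.78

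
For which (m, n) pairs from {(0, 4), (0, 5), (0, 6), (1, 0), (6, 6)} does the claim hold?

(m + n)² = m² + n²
(0, 4), (0, 5), (0, 6), (1, 0)

Testing each pair:
(0, 4): LHS = 16, RHS = 16 → holds
(0, 5): LHS = 25, RHS = 25 → holds
(0, 6): LHS = 36, RHS = 36 → holds
(1, 0): LHS = 1, RHS = 1 → holds
(6, 6): LHS = 144, RHS = 72 → fails

4 of 5 pairs satisfy the claim.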